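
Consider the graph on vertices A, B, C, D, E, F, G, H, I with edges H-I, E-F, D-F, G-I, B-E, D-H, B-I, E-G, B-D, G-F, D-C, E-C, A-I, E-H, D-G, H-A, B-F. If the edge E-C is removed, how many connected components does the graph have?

E and C are still connected via E-B-D-C, so the component count stays at 1.

1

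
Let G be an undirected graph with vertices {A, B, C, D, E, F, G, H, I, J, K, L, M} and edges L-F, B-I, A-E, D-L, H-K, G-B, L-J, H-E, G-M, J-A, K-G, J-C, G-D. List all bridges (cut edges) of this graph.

The edges on the cycle H-K-G-D-L-J-A-E-H are not bridges since each lies on that cycle.
But removing C-J disconnects C from J; removing B-I disconnects B from I; removing G-M disconnects G from M; removing B-G disconnects B from G — these are bridges.
In total 5 edges are bridges.

B-G, B-I, C-J, F-L, G-M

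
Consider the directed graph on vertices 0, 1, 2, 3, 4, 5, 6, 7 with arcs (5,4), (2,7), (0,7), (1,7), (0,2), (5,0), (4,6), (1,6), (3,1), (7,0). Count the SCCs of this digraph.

6

{0, 2, 7} are all mutually reachable — one SCC of size 3.
{3} is an SCC by itself.
{5} is an SCC by itself.
{6} is an SCC by itself.
{1} is an SCC by itself.
(and 1 more singleton SCC)
That gives 6 strongly connected components.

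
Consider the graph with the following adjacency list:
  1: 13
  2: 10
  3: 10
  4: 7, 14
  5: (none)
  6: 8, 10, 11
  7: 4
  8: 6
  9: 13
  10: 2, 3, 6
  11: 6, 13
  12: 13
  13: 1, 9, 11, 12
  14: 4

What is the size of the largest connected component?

10

5 is isolated — a component by itself.
Starting from 4 we can reach 4, 7, 14. That is one component of size 3.
Starting from 1 we can reach 1, 2, 3, 6, 8, 9, 10, 11, 12, 13. That is one component of size 10.
The largest has 10 vertices.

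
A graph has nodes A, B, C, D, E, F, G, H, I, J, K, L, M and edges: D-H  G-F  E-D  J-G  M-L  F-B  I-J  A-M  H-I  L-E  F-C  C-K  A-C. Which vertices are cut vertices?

C, F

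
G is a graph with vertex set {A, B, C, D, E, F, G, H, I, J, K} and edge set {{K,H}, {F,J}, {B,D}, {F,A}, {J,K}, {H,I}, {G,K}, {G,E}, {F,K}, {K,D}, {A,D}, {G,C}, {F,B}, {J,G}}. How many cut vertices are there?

3

Removing G increases the component count from 1 to 3, so G is a cut vertex.
Removing H increases the component count from 1 to 2, so H is a cut vertex.
Removing K increases the component count from 1 to 2, so K is a cut vertex.
By contrast removing D leaves 1 component; it is not a cut vertex. No other vertex is a cut vertex either.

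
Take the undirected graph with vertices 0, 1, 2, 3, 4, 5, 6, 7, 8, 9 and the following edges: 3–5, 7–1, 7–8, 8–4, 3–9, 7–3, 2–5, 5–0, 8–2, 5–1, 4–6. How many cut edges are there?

4

The edges on the cycle 7-8-2-5-1-7 are not bridges since each lies on that cycle.
But removing 5–0 disconnects 5 from 0; removing 4–8 disconnects 4 from 8; removing 3–9 disconnects 3 from 9; removing 4–6 disconnects 4 from 6 — these are bridges.
That makes 4 bridges.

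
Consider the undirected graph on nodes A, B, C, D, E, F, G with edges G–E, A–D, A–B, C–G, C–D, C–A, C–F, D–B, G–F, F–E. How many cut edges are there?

The edges on the cycle C-A-B-D-C are not bridges since each lies on that cycle.
Every edge lies on some cycle, so there are no bridges.

0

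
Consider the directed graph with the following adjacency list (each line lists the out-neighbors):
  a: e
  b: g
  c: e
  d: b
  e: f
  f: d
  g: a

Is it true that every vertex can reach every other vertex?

No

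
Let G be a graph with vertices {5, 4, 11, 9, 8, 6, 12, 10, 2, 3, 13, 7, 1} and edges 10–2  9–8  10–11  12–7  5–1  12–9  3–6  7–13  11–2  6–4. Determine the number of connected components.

Starting from 1 we can reach 1, 5. That is one component of size 2.
Starting from 2 we can reach 2, 10, 11. That is one component of size 3.
Starting from 3 we can reach 3, 4, 6. That is one component of size 3.
Starting from 7 we can reach 7, 8, 9, 12, 13. That is one component of size 5.
Total: 4 components.

4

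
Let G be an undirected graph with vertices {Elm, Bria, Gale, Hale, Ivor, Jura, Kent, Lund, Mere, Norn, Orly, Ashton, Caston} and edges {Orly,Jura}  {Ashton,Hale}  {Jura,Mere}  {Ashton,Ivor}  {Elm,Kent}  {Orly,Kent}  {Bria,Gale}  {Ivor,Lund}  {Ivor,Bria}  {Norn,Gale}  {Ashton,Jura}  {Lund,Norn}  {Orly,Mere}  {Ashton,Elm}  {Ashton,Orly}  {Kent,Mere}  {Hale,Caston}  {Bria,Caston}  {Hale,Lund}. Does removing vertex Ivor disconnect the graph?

No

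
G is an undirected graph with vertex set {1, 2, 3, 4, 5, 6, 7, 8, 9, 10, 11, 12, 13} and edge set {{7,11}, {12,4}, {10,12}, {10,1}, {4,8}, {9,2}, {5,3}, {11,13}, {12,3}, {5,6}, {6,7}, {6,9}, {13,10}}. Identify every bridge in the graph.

1-10, 12-4, 2-9, 4-8, 6-9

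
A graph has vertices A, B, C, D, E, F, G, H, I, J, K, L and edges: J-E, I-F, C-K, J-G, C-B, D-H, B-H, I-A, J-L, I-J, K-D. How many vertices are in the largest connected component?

Starting from B we can reach B, C, D, H, K. That is one component of size 5.
Starting from A we can reach A, E, F, G, I, J, L. That is one component of size 7.
The largest has 7 vertices.

7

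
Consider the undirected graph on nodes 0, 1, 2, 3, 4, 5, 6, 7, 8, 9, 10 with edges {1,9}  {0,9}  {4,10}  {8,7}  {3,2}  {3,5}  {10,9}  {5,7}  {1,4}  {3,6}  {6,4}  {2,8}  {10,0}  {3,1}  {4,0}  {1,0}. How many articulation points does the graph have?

1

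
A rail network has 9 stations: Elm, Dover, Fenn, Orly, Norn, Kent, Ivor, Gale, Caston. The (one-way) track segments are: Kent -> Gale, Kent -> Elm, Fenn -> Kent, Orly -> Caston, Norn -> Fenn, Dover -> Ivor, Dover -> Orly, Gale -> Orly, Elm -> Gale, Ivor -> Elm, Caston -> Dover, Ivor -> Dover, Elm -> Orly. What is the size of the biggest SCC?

6

{Elm, Gale, Ivor, Orly, Dover, Caston} are all mutually reachable — one SCC of size 6.
{Fenn} is an SCC by itself.
{Norn} is an SCC by itself.
{Kent} is an SCC by itself.
The largest has 6 vertices.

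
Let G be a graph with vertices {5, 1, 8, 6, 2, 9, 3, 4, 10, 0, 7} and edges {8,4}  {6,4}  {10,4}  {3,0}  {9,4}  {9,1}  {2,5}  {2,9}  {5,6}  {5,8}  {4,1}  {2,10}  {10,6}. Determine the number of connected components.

7 is isolated — a component by itself.
Starting from 0 we can reach 0, 3. That is one component of size 2.
Starting from 1 we can reach 1, 2, 4, 5, 6, 8, 9, 10. That is one component of size 8.
Total: 3 components.

3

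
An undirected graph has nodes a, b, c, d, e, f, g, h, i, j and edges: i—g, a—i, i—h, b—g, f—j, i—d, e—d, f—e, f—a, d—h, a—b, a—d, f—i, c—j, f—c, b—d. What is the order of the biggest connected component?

10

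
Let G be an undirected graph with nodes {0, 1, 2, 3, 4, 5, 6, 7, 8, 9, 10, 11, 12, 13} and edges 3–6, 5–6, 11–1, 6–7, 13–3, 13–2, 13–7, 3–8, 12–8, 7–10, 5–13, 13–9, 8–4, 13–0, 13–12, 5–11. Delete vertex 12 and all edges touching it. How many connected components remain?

1

With 12 gone, the remaining components are: {0, 1, 2, 3, 4, 5, 6, 7, 8, 9, 10, 11, 13}.
That is 1 component.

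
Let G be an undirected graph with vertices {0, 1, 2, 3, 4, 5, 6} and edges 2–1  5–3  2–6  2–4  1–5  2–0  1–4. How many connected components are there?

1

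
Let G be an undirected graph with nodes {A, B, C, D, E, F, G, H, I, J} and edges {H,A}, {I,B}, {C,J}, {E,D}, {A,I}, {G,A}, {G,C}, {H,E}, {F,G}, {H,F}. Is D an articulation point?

No

Deleting D leaves 1 component (was 1), so D is not a cut vertex.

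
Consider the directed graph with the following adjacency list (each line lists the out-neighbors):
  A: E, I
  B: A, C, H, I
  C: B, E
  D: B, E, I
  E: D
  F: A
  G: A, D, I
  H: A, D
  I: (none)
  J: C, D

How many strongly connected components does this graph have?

5

{A, B, C, D, E, H} are all mutually reachable — one SCC of size 6.
{G} is an SCC by itself.
{J} is an SCC by itself.
{F} is an SCC by itself.
{I} is an SCC by itself.
That gives 5 strongly connected components.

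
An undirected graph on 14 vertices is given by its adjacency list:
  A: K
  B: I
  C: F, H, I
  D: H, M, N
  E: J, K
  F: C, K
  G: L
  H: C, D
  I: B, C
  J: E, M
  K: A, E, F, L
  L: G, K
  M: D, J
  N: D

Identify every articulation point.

Removing C increases the component count from 1 to 2, so C is a cut vertex.
Removing D increases the component count from 1 to 2, so D is a cut vertex.
Removing I increases the component count from 1 to 2, so I is a cut vertex.
Likewise K, L are cut vertices.
By contrast removing F leaves 1 component; it is not a cut vertex. No other vertex is a cut vertex either.

C, D, I, K, L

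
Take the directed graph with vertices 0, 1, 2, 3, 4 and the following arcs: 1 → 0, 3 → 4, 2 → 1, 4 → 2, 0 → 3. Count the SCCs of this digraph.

1

{0, 1, 2, 3, 4} are all mutually reachable — one SCC of size 5.
That gives 1 strongly connected component.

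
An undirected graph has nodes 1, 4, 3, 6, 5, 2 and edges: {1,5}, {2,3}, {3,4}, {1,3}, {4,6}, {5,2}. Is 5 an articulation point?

No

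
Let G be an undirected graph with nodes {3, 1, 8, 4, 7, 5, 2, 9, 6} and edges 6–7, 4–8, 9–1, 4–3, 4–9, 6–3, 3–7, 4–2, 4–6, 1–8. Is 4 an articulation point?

Deleting 4 raises the number of components from 2 to 4, so 4 is a cut vertex.

Yes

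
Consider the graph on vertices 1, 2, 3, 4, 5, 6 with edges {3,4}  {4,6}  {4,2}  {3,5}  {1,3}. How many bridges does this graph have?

5

removing 3—5 disconnects 3 from 5; removing 3—4 disconnects 3 from 4; removing 6—4 disconnects 6 from 4; removing 4—2 disconnects 4 from 2 — these are bridges.
In total 5 edges are bridges.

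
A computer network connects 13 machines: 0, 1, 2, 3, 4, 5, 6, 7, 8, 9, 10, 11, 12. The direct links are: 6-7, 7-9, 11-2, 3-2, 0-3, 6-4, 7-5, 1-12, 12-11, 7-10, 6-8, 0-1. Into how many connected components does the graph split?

2

Starting from 0 we can reach 0, 1, 2, 3, 11, 12. That is one component of size 6.
Starting from 4 we can reach 4, 5, 6, 7, 8, 9, 10. That is one component of size 7.
Total: 2 components.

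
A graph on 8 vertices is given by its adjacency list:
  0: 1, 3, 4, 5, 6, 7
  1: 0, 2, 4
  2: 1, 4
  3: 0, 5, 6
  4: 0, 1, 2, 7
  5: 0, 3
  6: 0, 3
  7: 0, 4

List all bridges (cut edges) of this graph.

none

The edges on the cycle 0-1-2-4-0 are not bridges since each lies on that cycle.
Every edge lies on some cycle, so there are no bridges.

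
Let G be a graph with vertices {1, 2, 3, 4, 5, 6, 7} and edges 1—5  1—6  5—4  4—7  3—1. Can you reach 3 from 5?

Yes

From 5 we can reach 1, 3, 4, 5, 6, 7, which includes 3.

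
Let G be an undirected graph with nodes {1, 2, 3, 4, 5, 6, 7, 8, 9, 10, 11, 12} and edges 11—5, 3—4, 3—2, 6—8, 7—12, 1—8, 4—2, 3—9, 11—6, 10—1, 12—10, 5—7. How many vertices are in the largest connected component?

Starting from 2 we can reach 2, 3, 4, 9. That is one component of size 4.
Starting from 1 we can reach 1, 5, 6, 7, 8, 10, 11, 12. That is one component of size 8.
The largest has 8 vertices.

8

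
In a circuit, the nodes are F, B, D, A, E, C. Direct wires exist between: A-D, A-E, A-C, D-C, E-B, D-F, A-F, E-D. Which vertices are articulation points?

E

Removing E increases the component count from 1 to 2, so E is a cut vertex.
By contrast removing D leaves 1 component; it is not a cut vertex. No other vertex is a cut vertex either.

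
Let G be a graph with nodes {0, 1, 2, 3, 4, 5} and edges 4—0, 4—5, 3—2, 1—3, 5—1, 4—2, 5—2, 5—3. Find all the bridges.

The edges on the cycle 5-1-3-5 are not bridges since each lies on that cycle.
But removing 4—0 disconnects 4 from 0 — this is a bridge.

0-4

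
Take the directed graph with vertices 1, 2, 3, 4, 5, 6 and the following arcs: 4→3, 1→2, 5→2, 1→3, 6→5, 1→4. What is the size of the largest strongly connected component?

1

{5} is an SCC by itself.
{3} is an SCC by itself.
{1} is an SCC by itself.
{6} is an SCC by itself.
{4} is an SCC by itself.
(and 1 more singleton SCC)
The largest has 1 vertex.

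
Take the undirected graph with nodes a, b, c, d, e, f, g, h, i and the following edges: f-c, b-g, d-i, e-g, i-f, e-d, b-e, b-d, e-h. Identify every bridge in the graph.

The edges on the cycle b-e-g-b are not bridges since each lies on that cycle.
But removing e-h disconnects e from h; removing i-f disconnects i from f; removing i-d disconnects i from d; removing f-c disconnects f from c — these are bridges.

c-f, d-i, e-h, f-i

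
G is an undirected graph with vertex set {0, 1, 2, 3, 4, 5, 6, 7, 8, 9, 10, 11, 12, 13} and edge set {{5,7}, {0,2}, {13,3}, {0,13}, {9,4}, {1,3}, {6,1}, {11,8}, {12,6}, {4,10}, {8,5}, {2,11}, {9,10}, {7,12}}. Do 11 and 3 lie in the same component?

From 11 we can reach 0, 1, 2, 3, 5, 6, 7, 8, 11, 12, 13, which includes 3.

Yes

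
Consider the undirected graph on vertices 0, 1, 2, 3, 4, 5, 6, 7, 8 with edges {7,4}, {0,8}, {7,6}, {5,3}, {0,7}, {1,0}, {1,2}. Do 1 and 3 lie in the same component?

The component containing 1 is {0, 1, 2, 4, 6, 7, 8}, and 3 is not in it.

No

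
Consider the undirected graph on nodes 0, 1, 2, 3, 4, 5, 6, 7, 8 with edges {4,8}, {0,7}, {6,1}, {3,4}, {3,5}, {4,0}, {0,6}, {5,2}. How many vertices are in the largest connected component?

9

Starting from 0 we can reach 0, 1, 2, 3, 4, 5, 6, 7, 8. That is one component of size 9.
The largest has 9 vertices.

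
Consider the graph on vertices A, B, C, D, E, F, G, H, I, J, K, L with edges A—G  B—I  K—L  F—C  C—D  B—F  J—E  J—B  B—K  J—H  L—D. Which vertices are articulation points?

B, J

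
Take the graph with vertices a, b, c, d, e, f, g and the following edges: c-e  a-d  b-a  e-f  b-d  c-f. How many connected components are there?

g is isolated — a component by itself.
Starting from a we can reach a, b, d. That is one component of size 3.
Starting from c we can reach c, e, f. That is one component of size 3.
Total: 3 components.

3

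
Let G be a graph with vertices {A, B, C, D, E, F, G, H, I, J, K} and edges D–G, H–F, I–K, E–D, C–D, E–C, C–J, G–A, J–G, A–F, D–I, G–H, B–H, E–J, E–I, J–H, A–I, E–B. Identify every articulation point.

Removing I increases the component count from 1 to 2, so I is a cut vertex.
By contrast removing A leaves 1 component; it is not a cut vertex. No other vertex is a cut vertex either.

I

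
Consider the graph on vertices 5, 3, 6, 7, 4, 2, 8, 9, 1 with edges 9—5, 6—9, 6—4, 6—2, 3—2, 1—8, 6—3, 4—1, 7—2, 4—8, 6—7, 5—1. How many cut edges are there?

The edges on the cycle 6-7-2-6 are not bridges since each lies on that cycle.
Every edge lies on some cycle, so there are no bridges.

0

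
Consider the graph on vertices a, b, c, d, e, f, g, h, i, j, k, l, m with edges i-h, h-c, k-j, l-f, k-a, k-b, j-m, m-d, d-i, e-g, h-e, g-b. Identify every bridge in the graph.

a-k, c-h, f-l

The edges on the cycle k-j-m-d-i-h-e-g-b-k are not bridges since each lies on that cycle.
But removing l-f disconnects l from f; removing c-h disconnects c from h; removing k-a disconnects k from a — these are bridges.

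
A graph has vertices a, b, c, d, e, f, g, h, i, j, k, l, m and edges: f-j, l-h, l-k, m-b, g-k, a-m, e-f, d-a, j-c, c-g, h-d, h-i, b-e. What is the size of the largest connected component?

13

Starting from a we can reach a, b, c, d, e, f, g, h, i, j, k, l, m. That is one component of size 13.
The largest has 13 vertices.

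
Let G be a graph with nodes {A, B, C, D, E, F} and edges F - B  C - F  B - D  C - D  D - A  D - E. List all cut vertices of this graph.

D

Removing D increases the component count from 1 to 3, so D is a cut vertex.
By contrast removing E leaves 1 component; it is not a cut vertex. No other vertex is a cut vertex either.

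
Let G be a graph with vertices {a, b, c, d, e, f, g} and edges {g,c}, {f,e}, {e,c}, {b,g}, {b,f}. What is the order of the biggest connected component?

d is isolated — a component by itself.
a is isolated — a component by itself.
Starting from b we can reach b, c, e, f, g. That is one component of size 5.
The largest has 5 vertices.

5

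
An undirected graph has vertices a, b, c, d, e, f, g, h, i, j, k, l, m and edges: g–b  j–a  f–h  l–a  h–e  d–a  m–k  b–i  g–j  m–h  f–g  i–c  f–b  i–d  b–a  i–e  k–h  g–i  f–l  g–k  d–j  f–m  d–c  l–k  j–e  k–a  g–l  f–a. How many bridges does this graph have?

0

The edges on the cycle f-g-i-d-j-e-h-k-l-f are not bridges since each lies on that cycle.
Every edge lies on some cycle, so there are no bridges.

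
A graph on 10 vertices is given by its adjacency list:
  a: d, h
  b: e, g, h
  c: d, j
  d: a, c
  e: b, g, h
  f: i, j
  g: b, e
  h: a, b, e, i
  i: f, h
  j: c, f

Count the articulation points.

Removing h increases the component count from 1 to 2, so h is a cut vertex.
By contrast removing a leaves 1 component; it is not a cut vertex. No other vertex is a cut vertex either.

1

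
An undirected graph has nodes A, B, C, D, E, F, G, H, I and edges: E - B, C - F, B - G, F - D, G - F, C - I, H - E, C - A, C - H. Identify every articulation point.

C, F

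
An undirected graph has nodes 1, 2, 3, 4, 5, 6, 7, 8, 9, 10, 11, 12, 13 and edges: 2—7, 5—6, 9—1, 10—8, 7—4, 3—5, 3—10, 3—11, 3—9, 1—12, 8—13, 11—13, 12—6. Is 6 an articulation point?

Deleting 6 leaves 2 components (was 2), so 6 is not a cut vertex.

No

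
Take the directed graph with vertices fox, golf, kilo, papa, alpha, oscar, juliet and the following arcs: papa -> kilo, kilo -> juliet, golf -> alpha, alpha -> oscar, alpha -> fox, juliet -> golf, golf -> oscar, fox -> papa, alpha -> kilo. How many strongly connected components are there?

2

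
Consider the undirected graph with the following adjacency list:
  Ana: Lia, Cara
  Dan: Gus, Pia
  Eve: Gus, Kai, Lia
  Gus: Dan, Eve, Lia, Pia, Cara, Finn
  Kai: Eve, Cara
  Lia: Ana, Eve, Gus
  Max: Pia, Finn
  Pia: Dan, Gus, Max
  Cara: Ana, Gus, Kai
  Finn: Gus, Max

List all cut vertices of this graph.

Removing Gus increases the component count from 1 to 2, so Gus is a cut vertex.
By contrast removing Max leaves 1 component; it is not a cut vertex. No other vertex is a cut vertex either.

Gus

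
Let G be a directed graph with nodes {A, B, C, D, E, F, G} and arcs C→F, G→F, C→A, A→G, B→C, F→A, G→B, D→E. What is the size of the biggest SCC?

5

{A, B, C, F, G} are all mutually reachable — one SCC of size 5.
{D} is an SCC by itself.
{E} is an SCC by itself.
The largest has 5 vertices.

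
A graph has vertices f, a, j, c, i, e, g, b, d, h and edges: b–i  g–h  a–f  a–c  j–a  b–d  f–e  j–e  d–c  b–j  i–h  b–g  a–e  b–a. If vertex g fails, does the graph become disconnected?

No

Deleting g leaves 1 component (was 1) (its neighbors b, h remain connected to each other), so g is not a cut vertex.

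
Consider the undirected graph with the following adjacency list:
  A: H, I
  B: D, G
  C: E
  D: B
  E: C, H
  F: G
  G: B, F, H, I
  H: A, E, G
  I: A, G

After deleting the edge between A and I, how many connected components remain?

1

A and I are still connected via A-H-G-I, so the component count stays at 1.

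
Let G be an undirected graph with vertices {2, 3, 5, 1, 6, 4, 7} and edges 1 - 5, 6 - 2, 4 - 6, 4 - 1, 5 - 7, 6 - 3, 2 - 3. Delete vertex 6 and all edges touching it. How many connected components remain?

With 6 gone, the remaining components are: {2, 3}; {1, 4, 5, 7}.
That is 2 components.

2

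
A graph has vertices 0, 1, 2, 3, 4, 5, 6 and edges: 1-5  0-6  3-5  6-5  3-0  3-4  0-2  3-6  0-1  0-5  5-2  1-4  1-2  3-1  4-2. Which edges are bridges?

The edges on the cycle 3-0-2-1-3 are not bridges since each lies on that cycle.
Every edge lies on some cycle, so there are no bridges.

none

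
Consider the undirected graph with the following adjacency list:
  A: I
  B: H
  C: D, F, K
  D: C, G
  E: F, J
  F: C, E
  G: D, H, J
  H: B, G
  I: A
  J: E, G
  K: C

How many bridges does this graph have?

4

The edges on the cycle D-C-F-E-J-G-D are not bridges since each lies on that cycle.
But removing G-H disconnects G from H; removing H-B disconnects H from B; removing K-C disconnects K from C; removing A-I disconnects A from I — these are bridges.
That makes 4 bridges.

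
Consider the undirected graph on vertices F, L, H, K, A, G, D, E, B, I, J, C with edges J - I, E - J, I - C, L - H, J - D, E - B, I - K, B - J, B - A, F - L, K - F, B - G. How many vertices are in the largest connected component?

Starting from A we can reach A, B, C, D, E, F, G, H, I, J, K, L. That is one component of size 12.
The largest has 12 vertices.

12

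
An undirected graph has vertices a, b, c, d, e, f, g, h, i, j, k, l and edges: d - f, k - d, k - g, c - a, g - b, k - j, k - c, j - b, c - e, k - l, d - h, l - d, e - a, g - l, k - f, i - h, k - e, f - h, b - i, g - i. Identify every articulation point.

Removing k increases the component count from 1 to 2, so k is a cut vertex.
By contrast removing j leaves 1 component; it is not a cut vertex. No other vertex is a cut vertex either.

k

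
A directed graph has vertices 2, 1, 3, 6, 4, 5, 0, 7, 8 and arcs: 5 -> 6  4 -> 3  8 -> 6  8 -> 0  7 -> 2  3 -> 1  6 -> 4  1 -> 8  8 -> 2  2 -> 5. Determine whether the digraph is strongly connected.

There is no directed path from 8 to 7, so the graph is not strongly connected.

No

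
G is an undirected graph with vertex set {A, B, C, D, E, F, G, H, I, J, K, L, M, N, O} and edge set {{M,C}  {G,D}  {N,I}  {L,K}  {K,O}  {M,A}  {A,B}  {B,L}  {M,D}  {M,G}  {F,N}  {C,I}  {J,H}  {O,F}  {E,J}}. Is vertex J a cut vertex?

Yes

Deleting J raises the number of components from 2 to 3, so J is a cut vertex.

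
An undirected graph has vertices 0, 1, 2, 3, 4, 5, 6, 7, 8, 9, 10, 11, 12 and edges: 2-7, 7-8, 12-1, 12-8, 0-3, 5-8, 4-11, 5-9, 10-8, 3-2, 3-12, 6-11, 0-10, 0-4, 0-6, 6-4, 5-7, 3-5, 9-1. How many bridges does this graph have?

0

The edges on the cycle 3-2-7-5-3 are not bridges since each lies on that cycle.
Every edge lies on some cycle, so there are no bridges.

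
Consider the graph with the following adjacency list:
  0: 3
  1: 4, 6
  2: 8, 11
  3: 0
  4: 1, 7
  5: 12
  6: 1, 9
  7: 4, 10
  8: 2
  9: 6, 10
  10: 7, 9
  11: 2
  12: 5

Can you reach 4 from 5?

The component containing 5 is {5, 12}, and 4 is not in it.

No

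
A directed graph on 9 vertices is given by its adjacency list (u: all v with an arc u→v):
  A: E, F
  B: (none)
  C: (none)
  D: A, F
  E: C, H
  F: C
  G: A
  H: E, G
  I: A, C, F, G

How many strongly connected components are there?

6

{A, E, G, H} are all mutually reachable — one SCC of size 4.
{F} is an SCC by itself.
{D} is an SCC by itself.
{C} is an SCC by itself.
{I} is an SCC by itself.
(and 1 more singleton SCC)
That gives 6 strongly connected components.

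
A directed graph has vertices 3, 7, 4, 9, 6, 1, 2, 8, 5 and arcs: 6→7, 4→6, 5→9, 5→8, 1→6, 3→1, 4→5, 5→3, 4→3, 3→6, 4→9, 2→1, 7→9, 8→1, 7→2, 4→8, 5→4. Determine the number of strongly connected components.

5

{1, 2, 6, 7} are all mutually reachable — one SCC of size 4.
{4, 5} are all mutually reachable — one SCC of size 2.
{8} is an SCC by itself.
{9} is an SCC by itself.
{3} is an SCC by itself.
That gives 5 strongly connected components.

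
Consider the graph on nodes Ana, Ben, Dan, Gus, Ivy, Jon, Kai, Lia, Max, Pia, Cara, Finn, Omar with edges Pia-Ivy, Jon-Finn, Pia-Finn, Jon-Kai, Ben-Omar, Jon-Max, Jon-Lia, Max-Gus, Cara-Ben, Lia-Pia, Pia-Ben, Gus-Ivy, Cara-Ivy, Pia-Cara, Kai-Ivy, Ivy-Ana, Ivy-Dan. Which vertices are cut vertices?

Removing Ben increases the component count from 1 to 2, so Ben is a cut vertex.
Removing Ivy increases the component count from 1 to 3, so Ivy is a cut vertex.
By contrast removing Max leaves 1 component; it is not a cut vertex. No other vertex is a cut vertex either.

Ben, Ivy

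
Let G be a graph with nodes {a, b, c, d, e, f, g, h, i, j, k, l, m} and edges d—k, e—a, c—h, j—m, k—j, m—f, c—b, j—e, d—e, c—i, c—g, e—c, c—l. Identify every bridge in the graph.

a-e, b-c, c-e, c-g, c-h, c-i, c-l, f-m, j-m

The edges on the cycle d-k-j-e-d are not bridges since each lies on that cycle.
But removing e—c disconnects e from c; removing c—i disconnects c from i; removing m—f disconnects m from f; removing c—l disconnects c from l — these are bridges.
In total 9 edges are bridges.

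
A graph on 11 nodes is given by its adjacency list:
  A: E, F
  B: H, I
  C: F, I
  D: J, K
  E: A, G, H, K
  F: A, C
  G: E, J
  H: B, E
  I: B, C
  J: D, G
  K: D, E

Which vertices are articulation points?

E

Removing E increases the component count from 1 to 2, so E is a cut vertex.
By contrast removing D leaves 1 component; it is not a cut vertex. No other vertex is a cut vertex either.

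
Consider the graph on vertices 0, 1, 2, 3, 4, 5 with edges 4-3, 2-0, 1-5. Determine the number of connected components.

Starting from 0 we can reach 0, 2. That is one component of size 2.
Starting from 1 we can reach 1, 5. That is one component of size 2.
Starting from 3 we can reach 3, 4. That is one component of size 2.
Total: 3 components.

3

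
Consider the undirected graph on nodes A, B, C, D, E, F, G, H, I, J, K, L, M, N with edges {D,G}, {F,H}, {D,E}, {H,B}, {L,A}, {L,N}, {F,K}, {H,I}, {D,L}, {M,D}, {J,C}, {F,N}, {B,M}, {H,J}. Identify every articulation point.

D, F, H, J, L

Removing D increases the component count from 1 to 3, so D is a cut vertex.
Removing F increases the component count from 1 to 2, so F is a cut vertex.
Removing H increases the component count from 1 to 3, so H is a cut vertex.
Likewise J, L are cut vertices.
By contrast removing C leaves 1 component; it is not a cut vertex. No other vertex is a cut vertex either.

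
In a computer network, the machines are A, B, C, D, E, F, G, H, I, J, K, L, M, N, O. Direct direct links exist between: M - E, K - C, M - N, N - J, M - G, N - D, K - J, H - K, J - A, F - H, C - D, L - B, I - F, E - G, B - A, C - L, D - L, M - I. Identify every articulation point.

M

Removing M increases the component count from 2 to 3, so M is a cut vertex.
By contrast removing I leaves 2 components; it is not a cut vertex. No other vertex is a cut vertex either.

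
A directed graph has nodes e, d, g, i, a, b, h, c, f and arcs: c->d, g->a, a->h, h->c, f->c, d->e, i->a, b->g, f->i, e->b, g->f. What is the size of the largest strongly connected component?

9

{a, b, c, d, e, f, g, h, i} are all mutually reachable — one SCC of size 9.
The largest has 9 vertices.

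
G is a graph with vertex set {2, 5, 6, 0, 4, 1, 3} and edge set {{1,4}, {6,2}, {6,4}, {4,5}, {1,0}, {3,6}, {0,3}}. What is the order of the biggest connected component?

Starting from 0 we can reach 0, 1, 2, 3, 4, 5, 6. That is one component of size 7.
The largest has 7 vertices.

7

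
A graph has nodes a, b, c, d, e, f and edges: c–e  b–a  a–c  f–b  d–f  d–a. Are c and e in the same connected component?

From c we can reach a, b, c, d, e, f, which includes e.

Yes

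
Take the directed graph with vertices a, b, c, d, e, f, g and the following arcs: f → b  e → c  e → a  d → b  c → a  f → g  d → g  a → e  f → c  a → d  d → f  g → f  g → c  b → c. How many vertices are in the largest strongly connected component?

7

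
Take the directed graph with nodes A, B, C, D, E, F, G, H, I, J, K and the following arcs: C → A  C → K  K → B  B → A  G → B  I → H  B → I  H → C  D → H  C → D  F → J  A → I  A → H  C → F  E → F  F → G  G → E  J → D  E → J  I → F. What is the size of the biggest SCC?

{A, B, C, D, E, F, G, H, I, J, K} are all mutually reachable — one SCC of size 11.
The largest has 11 vertices.

11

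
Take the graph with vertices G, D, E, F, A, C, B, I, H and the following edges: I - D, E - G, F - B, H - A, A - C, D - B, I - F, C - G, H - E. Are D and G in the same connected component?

No

The component containing D is {B, D, F, I}, and G is not in it.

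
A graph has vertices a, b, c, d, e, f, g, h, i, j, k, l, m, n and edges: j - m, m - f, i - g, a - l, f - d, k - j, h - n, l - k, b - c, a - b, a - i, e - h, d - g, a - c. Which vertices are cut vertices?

a, h

Removing a increases the component count from 2 to 3, so a is a cut vertex.
Removing h increases the component count from 2 to 3, so h is a cut vertex.
By contrast removing f leaves 2 components; it is not a cut vertex. No other vertex is a cut vertex either.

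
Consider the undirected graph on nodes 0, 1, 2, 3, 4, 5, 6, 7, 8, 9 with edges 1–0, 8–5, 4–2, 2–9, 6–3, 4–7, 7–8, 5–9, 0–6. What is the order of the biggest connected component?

6

Starting from 0 we can reach 0, 1, 3, 6. That is one component of size 4.
Starting from 2 we can reach 2, 4, 5, 7, 8, 9. That is one component of size 6.
The largest has 6 vertices.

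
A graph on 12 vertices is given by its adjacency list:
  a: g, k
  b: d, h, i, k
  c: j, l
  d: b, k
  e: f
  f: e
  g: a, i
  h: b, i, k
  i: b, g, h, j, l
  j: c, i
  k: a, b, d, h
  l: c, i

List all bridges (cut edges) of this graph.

e-f

The edges on the cycle i-g-a-k-d-b-i are not bridges since each lies on that cycle.
But removing e-f disconnects e from f — this is a bridge.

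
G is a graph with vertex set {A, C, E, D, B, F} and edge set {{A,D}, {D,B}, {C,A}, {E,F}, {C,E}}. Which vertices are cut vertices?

A, C, D, E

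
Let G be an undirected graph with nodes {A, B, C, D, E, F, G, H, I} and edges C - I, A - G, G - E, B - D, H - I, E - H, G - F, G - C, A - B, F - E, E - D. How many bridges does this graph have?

0

The edges on the cycle G-C-I-H-E-G are not bridges since each lies on that cycle.
Every edge lies on some cycle, so there are no bridges.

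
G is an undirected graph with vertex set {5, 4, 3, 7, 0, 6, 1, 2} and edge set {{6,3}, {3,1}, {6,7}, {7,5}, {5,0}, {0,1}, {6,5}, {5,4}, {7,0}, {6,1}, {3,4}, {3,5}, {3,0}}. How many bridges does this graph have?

The edges on the cycle 6-3-0-5-7-6 are not bridges since each lies on that cycle.
Every edge lies on some cycle, so there are no bridges.

0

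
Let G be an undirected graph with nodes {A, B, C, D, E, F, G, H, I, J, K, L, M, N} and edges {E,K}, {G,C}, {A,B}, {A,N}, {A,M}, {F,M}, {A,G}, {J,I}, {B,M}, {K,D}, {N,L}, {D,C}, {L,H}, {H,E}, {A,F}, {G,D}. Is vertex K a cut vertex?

Deleting K leaves 2 components (was 2), so K is not a cut vertex.

No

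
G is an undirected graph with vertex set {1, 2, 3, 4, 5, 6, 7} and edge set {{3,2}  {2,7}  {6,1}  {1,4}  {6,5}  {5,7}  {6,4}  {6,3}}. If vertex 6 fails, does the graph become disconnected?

Yes

Deleting 6 raises the number of components from 1 to 2, so 6 is a cut vertex.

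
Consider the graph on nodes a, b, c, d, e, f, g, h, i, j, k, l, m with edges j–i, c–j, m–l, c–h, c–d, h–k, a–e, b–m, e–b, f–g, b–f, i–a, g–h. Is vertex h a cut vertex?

Yes

Deleting h raises the number of components from 1 to 2, so h is a cut vertex.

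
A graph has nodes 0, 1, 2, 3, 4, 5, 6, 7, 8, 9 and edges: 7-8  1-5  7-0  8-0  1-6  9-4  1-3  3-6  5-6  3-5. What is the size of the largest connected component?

4

2 is isolated — a component by itself.
Starting from 4 we can reach 4, 9. That is one component of size 2.
Starting from 0 we can reach 0, 7, 8. That is one component of size 3.
Starting from 1 we can reach 1, 3, 5, 6. That is one component of size 4.
The largest has 4 vertices.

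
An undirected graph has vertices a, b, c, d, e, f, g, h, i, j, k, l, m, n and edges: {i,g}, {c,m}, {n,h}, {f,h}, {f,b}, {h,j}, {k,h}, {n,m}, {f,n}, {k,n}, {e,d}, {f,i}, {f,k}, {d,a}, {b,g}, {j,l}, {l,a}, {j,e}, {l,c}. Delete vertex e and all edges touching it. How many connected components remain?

1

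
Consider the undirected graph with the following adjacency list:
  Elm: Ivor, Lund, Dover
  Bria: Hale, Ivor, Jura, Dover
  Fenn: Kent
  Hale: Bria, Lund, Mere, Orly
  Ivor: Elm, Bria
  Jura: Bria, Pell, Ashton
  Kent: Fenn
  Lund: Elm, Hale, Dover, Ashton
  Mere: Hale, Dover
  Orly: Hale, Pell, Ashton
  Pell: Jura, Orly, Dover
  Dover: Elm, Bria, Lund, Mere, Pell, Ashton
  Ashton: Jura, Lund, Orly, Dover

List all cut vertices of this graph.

none

Removing Elm, for instance, still leaves 2 components. No single vertex removal increases the component count — the graph has no articulation points.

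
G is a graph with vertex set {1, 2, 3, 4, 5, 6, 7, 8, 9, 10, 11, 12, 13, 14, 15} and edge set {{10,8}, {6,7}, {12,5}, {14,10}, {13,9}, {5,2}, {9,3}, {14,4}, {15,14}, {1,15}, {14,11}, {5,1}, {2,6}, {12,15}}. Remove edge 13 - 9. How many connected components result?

3

Before removal there are 2 components.
13 - 9 is a bridge — removing it separates 13's side from 9's side.
After removal: 3 components.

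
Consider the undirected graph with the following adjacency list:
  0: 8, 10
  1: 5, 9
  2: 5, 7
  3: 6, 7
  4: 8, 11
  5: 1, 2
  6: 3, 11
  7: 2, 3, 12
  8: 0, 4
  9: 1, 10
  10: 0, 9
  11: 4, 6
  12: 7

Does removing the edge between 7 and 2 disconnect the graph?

No

After removing 7-2, the path 7-3-6-11-4-8-0-10-9-1-5-2 still connects them, so the edge is not a bridge.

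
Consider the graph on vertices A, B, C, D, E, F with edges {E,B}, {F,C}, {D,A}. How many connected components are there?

Starting from A we can reach A, D. That is one component of size 2.
Starting from B we can reach B, E. That is one component of size 2.
Starting from C we can reach C, F. That is one component of size 2.
Total: 3 components.

3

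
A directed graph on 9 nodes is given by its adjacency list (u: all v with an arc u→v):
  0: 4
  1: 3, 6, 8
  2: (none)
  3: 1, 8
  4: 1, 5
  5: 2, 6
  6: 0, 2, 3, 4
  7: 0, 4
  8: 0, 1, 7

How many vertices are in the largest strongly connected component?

{0, 1, 3, 4, 5, 6, 7, 8} are all mutually reachable — one SCC of size 8.
{2} is an SCC by itself.
The largest has 8 vertices.

8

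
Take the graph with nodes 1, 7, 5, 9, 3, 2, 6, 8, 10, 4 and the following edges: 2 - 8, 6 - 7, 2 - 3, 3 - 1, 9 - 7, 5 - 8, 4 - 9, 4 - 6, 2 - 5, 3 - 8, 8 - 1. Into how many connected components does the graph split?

3

10 is isolated — a component by itself.
Starting from 4 we can reach 4, 6, 7, 9. That is one component of size 4.
Starting from 1 we can reach 1, 2, 3, 5, 8. That is one component of size 5.
Total: 3 components.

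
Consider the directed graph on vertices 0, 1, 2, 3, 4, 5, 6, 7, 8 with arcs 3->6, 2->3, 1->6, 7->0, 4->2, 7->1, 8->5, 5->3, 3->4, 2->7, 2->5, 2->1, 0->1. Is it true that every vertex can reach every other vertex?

No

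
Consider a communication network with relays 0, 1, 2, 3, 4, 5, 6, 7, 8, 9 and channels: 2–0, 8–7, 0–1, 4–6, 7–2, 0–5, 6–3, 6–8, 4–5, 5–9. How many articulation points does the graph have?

3

Removing 0 increases the component count from 1 to 2, so 0 is a cut vertex.
Removing 5 increases the component count from 1 to 2, so 5 is a cut vertex.
Removing 6 increases the component count from 1 to 2, so 6 is a cut vertex.
By contrast removing 9 leaves 1 component; it is not a cut vertex. No other vertex is a cut vertex either.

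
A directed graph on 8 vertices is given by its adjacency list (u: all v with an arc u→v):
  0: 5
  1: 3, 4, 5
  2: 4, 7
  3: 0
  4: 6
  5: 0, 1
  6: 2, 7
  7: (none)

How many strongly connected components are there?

{0, 1, 3, 5} are all mutually reachable — one SCC of size 4.
{2, 4, 6} are all mutually reachable — one SCC of size 3.
{7} is an SCC by itself.
That gives 3 strongly connected components.

3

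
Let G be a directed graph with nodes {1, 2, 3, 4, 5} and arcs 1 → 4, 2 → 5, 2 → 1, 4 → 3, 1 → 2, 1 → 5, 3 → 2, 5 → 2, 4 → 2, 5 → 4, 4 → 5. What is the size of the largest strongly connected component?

{1, 2, 3, 4, 5} are all mutually reachable — one SCC of size 5.
The largest has 5 vertices.

5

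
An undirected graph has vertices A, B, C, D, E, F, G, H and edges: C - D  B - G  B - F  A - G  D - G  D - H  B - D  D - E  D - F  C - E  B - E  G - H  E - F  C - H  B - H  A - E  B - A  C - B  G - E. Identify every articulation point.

none

Removing D, for instance, still leaves 1 component. No single vertex removal increases the component count — the graph has no articulation points.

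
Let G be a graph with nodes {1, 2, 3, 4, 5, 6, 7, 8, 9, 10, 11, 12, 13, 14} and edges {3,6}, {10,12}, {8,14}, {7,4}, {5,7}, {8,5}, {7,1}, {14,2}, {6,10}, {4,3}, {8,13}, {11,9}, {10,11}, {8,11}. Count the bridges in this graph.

The edges on the cycle 8-5-7-4-3-6-10-11-8 are not bridges since each lies on that cycle.
But removing 7 - 1 disconnects 7 from 1; removing 9 - 11 disconnects 9 from 11; removing 14 - 2 disconnects 14 from 2; removing 8 - 13 disconnects 8 from 13 — these are bridges.
In total 6 edges are bridges.

6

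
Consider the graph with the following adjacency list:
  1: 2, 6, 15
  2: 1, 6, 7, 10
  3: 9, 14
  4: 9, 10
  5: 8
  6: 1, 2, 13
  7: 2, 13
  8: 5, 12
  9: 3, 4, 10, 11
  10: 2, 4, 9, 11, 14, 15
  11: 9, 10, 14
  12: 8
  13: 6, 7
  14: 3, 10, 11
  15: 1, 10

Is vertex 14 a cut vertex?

Deleting 14 leaves 2 components (was 2), so 14 is not a cut vertex.

No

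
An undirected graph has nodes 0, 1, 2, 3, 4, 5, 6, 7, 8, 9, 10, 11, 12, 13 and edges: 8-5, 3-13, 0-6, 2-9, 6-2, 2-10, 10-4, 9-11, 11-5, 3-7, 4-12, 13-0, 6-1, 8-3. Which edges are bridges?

1-6, 10-2, 10-4, 12-4, 3-7

The edges on the cycle 8-3-13-0-6-2-9-11-5-8 are not bridges since each lies on that cycle.
But removing 3-7 disconnects 3 from 7; removing 10-4 disconnects 10 from 4; removing 10-2 disconnects 10 from 2; removing 1-6 disconnects 1 from 6 — these are bridges.
In total 5 edges are bridges.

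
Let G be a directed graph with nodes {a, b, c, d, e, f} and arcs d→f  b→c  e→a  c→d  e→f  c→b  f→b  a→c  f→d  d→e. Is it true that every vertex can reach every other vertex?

From c we can reach every vertex (a, b, c, d, e, f), and every vertex can reach c (a, b, c, d, e, f). So the whole graph is one strongly connected component.

Yes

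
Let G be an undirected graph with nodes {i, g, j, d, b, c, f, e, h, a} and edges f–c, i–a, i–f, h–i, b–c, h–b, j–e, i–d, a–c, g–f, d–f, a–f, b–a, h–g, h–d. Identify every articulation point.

none

Removing i, for instance, still leaves 2 components. No single vertex removal increases the component count — the graph has no articulation points.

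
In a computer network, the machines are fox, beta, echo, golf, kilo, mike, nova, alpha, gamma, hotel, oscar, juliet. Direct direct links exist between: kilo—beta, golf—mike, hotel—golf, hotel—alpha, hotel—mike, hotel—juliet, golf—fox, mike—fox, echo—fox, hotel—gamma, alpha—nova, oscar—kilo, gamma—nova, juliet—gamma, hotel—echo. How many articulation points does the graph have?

Removing kilo increases the component count from 2 to 3, so kilo is a cut vertex.
Removing hotel increases the component count from 2 to 3, so hotel is a cut vertex.
By contrast removing nova leaves 2 components; it is not a cut vertex. No other vertex is a cut vertex either.

2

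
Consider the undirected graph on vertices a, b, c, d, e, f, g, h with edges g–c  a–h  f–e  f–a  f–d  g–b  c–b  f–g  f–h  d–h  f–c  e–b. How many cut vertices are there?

1

Removing f increases the component count from 1 to 2, so f is a cut vertex.
By contrast removing c leaves 1 component; it is not a cut vertex. No other vertex is a cut vertex either.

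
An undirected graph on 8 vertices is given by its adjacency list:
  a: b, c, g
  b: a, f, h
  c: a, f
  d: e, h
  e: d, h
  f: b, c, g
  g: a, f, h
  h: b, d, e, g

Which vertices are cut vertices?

h

Removing h increases the component count from 1 to 2, so h is a cut vertex.
By contrast removing b leaves 1 component; it is not a cut vertex. No other vertex is a cut vertex either.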